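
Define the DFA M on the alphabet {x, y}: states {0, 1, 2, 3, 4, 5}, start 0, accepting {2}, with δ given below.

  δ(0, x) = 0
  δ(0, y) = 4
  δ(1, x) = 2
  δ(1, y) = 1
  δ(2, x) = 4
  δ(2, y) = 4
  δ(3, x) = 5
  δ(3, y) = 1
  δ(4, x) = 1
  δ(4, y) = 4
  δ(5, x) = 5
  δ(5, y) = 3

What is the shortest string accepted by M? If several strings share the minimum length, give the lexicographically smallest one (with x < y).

A breadth-first search from 0 reaches an accepting state first via the path 0 → 4 → 1 → 2 on input yxx.
No string of length < 3 is accepted (BFS exhausts all shorter strings without reaching an accepting state), and yxx is the lexicographically least accepting string of length 3.

yxx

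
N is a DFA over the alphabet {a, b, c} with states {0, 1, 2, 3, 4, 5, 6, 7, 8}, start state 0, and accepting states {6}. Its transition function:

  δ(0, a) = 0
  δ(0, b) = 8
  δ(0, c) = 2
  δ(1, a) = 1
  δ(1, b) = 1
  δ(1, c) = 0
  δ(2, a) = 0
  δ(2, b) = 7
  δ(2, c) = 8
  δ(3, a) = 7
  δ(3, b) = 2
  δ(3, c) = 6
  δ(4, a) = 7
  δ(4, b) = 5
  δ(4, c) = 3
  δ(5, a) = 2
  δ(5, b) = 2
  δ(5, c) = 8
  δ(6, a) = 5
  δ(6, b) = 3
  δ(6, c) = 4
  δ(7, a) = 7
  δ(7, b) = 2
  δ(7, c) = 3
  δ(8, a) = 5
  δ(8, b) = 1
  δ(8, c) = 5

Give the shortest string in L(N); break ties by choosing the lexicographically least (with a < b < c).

cbcc

A breadth-first search from 0 reaches an accepting state first via the path 0 → 2 → 7 → 3 → 6 on input cbcc.
No string of length < 4 is accepted (BFS exhausts all shorter strings without reaching an accepting state), and cbcc is the lexicographically least accepting string of length 4.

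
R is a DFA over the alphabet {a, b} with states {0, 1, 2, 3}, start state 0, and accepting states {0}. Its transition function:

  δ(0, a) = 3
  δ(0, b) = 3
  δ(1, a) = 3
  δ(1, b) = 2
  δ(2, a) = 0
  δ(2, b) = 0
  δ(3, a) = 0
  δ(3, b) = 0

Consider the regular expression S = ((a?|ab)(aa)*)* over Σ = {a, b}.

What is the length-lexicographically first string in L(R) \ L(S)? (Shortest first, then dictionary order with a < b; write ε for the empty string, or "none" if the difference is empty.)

ba

The string ba is accepted by R but not by S.
No shorter string lies in the difference, and ba is the lexicographically first length-2 string in L(R) \ L(S).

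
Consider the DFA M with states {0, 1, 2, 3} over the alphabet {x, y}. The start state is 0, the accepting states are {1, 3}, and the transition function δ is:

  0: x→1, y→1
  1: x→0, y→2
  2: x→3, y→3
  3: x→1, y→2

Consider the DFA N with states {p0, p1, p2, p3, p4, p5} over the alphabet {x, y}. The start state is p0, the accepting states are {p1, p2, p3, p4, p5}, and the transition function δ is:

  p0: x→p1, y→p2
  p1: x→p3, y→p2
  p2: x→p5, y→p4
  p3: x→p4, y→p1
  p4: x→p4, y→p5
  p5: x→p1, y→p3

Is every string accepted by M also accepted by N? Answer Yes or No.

Yes

Exploring the product automaton M × N from the start pair (0, p0), following both machines on each input symbol, reaches 20 state pairs: (0, p0), (1, p1), (1, p2), (0, p3), (2, p2), (0, p5), (2, p4), (1, p4), (3, p5), (3, p4), (1, p3), (0, p4), (2, p5), (2, p3), (2, p1), (1, p5), (3, p1), (3, p3), (3, p2), (0, p1).
M accepts in {1, 3} and N accepts in {p1, p2, p3, p4, p5}. The reachable pairs whose M-component is accepting are (1, p1), (1, p2), (1, p4), (3, p5), (3, p4), (1, p3), (1, p5), (3, p1), (3, p3), (3, p2); in each of them the N-component is accepting too, so the product for L(M) \ L(N) (M-component accepting, N-component rejecting) has no reachable accepting pair and the difference is empty.
Hence every string in L(M) is also in L(N).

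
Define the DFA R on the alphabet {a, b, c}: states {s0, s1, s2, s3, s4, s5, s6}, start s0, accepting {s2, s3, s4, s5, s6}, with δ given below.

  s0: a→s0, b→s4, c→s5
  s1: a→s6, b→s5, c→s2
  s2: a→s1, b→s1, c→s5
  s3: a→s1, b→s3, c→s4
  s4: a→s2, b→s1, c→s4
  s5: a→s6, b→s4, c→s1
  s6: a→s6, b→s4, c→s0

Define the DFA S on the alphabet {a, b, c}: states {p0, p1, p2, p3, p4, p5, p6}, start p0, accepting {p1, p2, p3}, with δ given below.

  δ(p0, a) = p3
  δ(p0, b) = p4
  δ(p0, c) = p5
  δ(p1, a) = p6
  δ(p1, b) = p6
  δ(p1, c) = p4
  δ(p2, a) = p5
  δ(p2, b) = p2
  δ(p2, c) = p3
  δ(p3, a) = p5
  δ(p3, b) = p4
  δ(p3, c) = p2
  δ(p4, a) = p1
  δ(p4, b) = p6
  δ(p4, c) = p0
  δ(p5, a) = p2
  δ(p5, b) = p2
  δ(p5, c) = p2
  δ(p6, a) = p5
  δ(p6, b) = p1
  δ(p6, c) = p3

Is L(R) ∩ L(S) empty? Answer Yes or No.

No

The string ac is accepted by both R and S.
Hence L(R) ∩ L(S) ≠ ∅.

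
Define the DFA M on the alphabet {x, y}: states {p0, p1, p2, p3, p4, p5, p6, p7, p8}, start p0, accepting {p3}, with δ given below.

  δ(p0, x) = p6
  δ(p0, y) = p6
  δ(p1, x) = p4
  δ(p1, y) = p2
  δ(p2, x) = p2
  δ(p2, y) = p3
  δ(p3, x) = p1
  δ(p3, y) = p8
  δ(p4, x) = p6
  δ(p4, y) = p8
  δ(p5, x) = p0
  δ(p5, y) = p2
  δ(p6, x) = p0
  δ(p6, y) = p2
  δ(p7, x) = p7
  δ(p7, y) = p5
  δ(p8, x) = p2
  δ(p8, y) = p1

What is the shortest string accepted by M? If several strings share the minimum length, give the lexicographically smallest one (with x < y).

A breadth-first search from p0 reaches an accepting state first via the path p0 → p6 → p2 → p3 on input xyy.
No string of length < 3 is accepted (BFS exhausts all shorter strings without reaching an accepting state), and xyy is the lexicographically least accepting string of length 3.

xyy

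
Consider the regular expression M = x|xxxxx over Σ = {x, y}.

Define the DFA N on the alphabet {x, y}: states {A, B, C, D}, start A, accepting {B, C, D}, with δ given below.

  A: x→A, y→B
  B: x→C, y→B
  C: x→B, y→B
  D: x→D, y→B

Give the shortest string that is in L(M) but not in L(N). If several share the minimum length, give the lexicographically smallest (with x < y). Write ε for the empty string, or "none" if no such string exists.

x

The string x is accepted by M but not by N.
No shorter string lies in the difference, and x is the lexicographically first length-1 string in L(M) \ L(N).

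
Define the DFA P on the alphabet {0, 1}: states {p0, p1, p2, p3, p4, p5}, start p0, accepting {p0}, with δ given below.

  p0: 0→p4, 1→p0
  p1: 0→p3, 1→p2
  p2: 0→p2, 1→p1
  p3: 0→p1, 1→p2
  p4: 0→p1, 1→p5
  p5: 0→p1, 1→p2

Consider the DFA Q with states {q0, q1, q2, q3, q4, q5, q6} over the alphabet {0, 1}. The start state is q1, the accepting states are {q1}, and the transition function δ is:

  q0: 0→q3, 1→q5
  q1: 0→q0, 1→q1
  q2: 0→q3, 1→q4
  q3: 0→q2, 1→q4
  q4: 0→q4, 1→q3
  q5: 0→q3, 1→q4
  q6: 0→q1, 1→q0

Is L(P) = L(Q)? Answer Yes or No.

Yes

Exploring the product automaton P × Q from the start pair (p0, q1), following both machines on each input symbol, reaches 6 state pairs: (p0, q1), (p4, q0), (p1, q3), (p5, q5), (p3, q2), (p2, q4).
P accepts in {p0} and Q accepts in {q1}. In every reachable pair the two components are either both accepting — (p0, q1) — or both non-accepting, so no string is accepted by exactly one of the machines: L(P) \ L(Q) and L(Q) \ L(P) are both empty.
Hence every string is accepted by P iff it is accepted by Q, and the two languages coincide.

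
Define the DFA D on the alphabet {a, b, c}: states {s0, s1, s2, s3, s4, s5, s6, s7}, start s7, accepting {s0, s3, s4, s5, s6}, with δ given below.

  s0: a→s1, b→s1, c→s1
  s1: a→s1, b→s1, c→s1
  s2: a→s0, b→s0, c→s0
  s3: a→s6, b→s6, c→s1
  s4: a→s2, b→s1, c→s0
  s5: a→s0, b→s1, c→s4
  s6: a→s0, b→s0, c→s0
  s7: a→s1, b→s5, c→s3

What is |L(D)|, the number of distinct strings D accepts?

16

The useful subgraph on states {s0, s2, s3, s4, s5, s6, s7} is acyclic, so L(D) is finite; the longest accepting path visits 5 useful states, giving maximum string length 4.
Counting accepting paths from s7 by length: 2 of length 1, 4 of length 2, 7 of length 3, 3 of length 4. Total 16.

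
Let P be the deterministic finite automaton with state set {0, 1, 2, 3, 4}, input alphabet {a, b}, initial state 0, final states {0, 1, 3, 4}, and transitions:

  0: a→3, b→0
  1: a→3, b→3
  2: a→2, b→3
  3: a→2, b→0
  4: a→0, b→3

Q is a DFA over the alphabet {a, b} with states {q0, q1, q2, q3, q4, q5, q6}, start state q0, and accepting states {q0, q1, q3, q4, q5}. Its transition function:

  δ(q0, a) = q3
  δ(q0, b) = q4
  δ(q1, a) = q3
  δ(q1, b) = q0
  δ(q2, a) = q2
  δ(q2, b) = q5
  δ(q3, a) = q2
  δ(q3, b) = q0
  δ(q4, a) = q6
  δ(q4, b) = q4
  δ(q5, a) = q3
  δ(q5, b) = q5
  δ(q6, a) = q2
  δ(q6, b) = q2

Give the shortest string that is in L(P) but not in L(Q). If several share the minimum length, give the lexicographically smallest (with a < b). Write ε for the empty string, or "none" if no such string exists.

The string ba is accepted by P but not by Q.
No shorter string lies in the difference, and ba is the lexicographically first length-2 string in L(P) \ L(Q).

ba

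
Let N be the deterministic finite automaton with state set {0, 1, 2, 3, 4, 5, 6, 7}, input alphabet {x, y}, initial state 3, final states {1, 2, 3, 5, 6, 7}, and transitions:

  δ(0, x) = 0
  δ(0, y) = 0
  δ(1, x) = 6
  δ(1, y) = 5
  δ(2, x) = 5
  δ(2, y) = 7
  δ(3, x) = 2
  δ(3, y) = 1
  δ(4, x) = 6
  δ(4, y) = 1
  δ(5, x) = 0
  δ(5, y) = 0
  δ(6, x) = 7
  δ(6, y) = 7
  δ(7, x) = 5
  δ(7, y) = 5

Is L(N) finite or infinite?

finite

The useful states (reachable from 3 and able to reach an accepting state) are {1, 2, 3, 5, 6, 7}.
Restricted to these states the transition graph has no cycle, so every accepting path has bounded length and L is finite.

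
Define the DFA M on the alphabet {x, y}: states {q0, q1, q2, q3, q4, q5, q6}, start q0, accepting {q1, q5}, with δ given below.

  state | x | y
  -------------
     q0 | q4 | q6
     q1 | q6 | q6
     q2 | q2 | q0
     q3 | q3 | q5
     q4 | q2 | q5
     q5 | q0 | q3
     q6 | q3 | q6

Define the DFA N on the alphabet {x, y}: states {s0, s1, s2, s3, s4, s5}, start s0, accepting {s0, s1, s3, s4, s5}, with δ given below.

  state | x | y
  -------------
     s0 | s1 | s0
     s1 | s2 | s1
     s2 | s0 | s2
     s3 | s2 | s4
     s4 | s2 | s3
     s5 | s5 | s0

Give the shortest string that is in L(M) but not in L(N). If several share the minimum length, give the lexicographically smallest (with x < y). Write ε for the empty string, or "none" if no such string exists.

The string yxxy is accepted by M but not by N.
No shorter string lies in the difference, and yxxy is the lexicographically first length-4 string in L(M) \ L(N).

yxxy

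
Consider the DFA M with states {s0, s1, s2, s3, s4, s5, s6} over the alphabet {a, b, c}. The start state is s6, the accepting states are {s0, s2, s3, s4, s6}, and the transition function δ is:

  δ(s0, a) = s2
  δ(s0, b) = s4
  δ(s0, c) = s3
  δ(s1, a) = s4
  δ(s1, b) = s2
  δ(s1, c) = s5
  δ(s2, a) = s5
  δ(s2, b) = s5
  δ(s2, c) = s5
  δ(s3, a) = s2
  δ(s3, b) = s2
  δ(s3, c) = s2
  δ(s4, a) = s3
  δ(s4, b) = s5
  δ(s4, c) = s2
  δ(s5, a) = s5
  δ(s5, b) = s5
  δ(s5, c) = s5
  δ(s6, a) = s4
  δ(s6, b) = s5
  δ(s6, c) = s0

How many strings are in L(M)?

19

The useful subgraph on states {s0, s2, s3, s4, s6} is acyclic, so L(M) is finite; the longest accepting path visits 5 useful states, giving maximum string length 4.
Counting accepting paths from s6 by length: 1 of length 0, 2 of length 1, 5 of length 2, 8 of length 3, 3 of length 4. Total 19.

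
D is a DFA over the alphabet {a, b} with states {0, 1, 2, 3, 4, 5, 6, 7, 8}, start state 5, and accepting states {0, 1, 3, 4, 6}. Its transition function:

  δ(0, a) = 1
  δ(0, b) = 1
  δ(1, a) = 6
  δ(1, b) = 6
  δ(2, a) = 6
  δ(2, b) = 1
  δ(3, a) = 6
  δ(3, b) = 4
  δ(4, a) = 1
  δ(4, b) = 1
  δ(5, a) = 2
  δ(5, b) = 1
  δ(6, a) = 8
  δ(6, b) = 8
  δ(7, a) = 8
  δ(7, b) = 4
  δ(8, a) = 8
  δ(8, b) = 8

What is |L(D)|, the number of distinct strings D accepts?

7

The useful subgraph on states {1, 2, 5, 6} is acyclic, so L(D) is finite; the longest accepting path visits 4 useful states, giving maximum string length 3.
Counting accepting paths from 5 by length: 1 of length 1, 4 of length 2, 2 of length 3. Total 7.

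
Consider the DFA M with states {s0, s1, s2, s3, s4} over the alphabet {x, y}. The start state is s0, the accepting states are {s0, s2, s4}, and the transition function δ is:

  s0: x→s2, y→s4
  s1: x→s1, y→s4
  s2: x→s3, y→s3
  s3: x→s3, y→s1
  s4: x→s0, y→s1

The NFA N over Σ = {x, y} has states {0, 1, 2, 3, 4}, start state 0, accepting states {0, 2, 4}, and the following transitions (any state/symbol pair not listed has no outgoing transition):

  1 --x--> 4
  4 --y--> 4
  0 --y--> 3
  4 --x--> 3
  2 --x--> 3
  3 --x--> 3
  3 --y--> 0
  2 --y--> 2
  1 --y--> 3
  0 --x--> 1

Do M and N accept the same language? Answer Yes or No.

No

The string x is accepted by M but rejected by N.
So L(M) ≠ L(N).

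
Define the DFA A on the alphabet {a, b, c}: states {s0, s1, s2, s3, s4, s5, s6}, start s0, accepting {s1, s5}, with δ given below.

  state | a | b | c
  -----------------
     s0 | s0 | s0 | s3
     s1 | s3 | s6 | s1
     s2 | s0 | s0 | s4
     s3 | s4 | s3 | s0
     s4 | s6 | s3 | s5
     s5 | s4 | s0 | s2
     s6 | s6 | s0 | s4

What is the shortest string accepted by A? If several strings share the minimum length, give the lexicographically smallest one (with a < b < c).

A breadth-first search from s0 reaches an accepting state first via the path s0 → s3 → s4 → s5 on input cac.
No string of length < 3 is accepted (BFS exhausts all shorter strings without reaching an accepting state), and cac is the lexicographically least accepting string of length 3.

cac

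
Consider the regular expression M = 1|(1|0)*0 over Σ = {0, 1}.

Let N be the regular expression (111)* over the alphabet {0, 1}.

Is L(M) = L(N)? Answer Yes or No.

No

The string 0 is accepted by M but rejected by N.
So L(M) ≠ L(N).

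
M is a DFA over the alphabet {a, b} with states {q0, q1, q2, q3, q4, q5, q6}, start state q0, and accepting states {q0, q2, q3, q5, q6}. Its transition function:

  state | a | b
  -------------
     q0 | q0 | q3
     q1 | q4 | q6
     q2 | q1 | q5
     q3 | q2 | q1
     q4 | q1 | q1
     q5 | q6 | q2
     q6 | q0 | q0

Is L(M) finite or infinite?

infinite

State q0 is reachable from the start and can reach an accepting state, and it lies on the cycle q0 → q0.
Traversing that cycle any number of times yields accepted strings of unbounded length, so the language is infinite.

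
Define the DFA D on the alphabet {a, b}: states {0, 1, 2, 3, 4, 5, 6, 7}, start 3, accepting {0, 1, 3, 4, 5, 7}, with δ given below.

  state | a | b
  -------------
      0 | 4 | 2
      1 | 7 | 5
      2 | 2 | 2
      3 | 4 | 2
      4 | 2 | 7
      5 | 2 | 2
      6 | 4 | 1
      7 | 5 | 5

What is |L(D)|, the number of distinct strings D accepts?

The useful subgraph on states {3, 4, 5, 7} is acyclic, so L(D) is finite; the longest accepting path visits 4 useful states, giving maximum string length 3.
Counting accepting paths from 3 by length: 1 of length 0, 1 of length 1, 1 of length 2, 2 of length 3. Total 5.

5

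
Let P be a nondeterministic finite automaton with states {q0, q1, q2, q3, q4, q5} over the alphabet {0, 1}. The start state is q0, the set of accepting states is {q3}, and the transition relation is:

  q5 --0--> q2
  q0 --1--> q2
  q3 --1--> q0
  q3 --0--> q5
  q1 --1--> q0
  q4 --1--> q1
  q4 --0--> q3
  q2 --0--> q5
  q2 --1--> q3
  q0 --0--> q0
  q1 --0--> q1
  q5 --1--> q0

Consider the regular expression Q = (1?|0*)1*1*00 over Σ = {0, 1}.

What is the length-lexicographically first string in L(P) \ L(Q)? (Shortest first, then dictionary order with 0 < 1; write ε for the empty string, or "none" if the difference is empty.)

11

The string 11 is accepted by P but not by Q.
No shorter string lies in the difference, and 11 is the lexicographically first length-2 string in L(P) \ L(Q).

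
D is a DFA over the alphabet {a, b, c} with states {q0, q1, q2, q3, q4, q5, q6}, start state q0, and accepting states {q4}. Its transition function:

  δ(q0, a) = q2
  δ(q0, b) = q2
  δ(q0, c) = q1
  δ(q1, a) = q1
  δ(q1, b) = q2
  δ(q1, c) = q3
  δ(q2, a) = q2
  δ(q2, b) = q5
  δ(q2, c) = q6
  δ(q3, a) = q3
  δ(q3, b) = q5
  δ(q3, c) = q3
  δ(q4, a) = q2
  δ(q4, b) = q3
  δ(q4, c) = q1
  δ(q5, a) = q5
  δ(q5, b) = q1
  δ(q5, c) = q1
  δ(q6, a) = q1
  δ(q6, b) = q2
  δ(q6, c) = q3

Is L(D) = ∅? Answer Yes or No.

Yes

The states reachable from the start state are {q0, q1, q2, q3, q5, q6}.
None of the accepting states {q4} is reachable, so no string is accepted and L(D) = ∅.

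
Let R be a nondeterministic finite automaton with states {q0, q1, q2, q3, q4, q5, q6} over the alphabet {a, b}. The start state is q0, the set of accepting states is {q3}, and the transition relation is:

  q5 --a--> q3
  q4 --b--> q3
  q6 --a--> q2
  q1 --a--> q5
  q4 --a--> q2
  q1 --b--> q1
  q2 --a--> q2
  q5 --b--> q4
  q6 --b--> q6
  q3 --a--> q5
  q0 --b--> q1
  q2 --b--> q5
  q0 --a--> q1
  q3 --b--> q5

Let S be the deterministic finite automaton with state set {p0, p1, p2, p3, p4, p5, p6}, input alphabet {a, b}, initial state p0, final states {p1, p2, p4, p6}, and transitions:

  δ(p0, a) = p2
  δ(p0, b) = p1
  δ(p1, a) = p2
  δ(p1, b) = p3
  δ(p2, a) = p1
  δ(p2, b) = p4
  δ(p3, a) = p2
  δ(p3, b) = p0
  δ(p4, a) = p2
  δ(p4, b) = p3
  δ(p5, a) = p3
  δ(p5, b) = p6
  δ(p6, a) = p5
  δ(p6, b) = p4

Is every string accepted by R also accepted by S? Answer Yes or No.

The string aabb is in L(R) but not in L(S).
So L(R) ⊄ L(S).

No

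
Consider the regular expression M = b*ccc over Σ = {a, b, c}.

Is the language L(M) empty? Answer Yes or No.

No

The string ccc matches the expression, so it belongs to L(M).
Since L(M) contains at least one string, it is not empty.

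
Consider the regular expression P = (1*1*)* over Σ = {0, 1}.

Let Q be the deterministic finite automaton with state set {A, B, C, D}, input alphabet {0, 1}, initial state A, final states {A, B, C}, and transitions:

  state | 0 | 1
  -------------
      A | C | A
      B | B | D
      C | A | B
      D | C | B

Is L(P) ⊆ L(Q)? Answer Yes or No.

Converting the expression P to a DFA (subset construction, then merging equivalent states) gives the minimal DFA with states {p0, p1}, start state p0, accepting states {p0} and transitions p0: 0→p1, 1→p0; p1: 0→p1, 1→p1.
Exploring the product automaton P × Q from the start pair (p0, A), following both machines on each input symbol, reaches 5 state pairs: (p0, A), (p1, C), (p1, A), (p1, B), (p1, D).
P accepts in {p0} and Q accepts in {A, B, C}. The reachable pairs whose P-component is accepting are (p0, A); in each of them the Q-component is accepting too, so the product for L(P) \ L(Q) (P-component accepting, Q-component rejecting) has no reachable accepting pair and the difference is empty.
Hence every string in L(P) is also in L(Q).

Yes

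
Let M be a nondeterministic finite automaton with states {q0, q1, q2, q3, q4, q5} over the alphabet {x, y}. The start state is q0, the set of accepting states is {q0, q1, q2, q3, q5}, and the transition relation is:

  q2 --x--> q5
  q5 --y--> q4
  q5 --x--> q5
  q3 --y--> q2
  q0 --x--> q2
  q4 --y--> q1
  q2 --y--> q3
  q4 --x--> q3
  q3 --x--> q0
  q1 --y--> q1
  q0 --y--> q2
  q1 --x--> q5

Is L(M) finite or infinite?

State q0 is reachable from the start and can reach an accepting state, and it lies on the cycle q0 → q2 → q3 → q0.
Traversing that cycle any number of times yields accepted strings of unbounded length, so the language is infinite.

infinite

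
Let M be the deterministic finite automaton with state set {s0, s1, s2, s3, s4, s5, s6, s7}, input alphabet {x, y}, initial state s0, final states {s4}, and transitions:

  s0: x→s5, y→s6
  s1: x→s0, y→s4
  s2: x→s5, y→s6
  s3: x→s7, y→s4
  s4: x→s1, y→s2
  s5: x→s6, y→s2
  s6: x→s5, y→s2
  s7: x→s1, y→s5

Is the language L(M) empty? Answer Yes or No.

The states reachable from the start state are {s0, s2, s5, s6}.
None of the accepting states {s4} is reachable, so no string is accepted and L(M) = ∅.

Yes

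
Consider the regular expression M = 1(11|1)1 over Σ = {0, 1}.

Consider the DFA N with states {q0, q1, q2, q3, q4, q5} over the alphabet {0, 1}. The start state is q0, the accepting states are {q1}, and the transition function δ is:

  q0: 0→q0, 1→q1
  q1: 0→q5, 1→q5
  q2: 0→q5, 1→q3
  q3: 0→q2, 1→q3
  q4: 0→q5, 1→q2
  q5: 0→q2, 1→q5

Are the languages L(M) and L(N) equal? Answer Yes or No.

No

The string 111 is accepted by M but rejected by N.
So L(M) ≠ L(N).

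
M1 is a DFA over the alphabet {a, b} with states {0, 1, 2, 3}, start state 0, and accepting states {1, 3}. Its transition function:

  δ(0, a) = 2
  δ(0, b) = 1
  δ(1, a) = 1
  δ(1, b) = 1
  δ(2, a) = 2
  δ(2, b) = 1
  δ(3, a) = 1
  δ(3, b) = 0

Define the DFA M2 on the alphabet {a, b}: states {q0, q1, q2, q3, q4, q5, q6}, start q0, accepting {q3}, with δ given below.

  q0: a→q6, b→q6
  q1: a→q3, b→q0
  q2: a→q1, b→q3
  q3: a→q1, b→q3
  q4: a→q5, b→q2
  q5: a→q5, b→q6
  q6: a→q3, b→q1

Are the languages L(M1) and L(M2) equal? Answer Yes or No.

The string b is accepted by M1 but rejected by M2.
So L(M1) ≠ L(M2).

No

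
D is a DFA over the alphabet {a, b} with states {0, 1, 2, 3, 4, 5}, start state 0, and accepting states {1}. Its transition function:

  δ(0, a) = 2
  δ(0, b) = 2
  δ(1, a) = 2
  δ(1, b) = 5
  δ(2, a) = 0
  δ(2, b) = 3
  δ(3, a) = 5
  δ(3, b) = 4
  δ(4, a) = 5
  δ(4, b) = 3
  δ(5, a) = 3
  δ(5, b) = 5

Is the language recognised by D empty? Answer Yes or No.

Yes

The states reachable from the start state are {0, 2, 3, 4, 5}.
None of the accepting states {1} is reachable, so no string is accepted and L(D) = ∅.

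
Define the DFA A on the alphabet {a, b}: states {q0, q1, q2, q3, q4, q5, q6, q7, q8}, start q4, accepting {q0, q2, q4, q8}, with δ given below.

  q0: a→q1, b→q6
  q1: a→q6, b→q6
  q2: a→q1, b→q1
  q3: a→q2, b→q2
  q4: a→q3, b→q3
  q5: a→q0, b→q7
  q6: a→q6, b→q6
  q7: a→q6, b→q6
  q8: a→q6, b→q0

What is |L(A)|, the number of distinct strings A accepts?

5

The useful subgraph on states {q2, q3, q4} is acyclic, so L(A) is finite; the longest accepting path visits 3 useful states, giving maximum string length 2.
Counting accepting paths from q4 by length: 1 of length 0, 4 of length 2. Total 5.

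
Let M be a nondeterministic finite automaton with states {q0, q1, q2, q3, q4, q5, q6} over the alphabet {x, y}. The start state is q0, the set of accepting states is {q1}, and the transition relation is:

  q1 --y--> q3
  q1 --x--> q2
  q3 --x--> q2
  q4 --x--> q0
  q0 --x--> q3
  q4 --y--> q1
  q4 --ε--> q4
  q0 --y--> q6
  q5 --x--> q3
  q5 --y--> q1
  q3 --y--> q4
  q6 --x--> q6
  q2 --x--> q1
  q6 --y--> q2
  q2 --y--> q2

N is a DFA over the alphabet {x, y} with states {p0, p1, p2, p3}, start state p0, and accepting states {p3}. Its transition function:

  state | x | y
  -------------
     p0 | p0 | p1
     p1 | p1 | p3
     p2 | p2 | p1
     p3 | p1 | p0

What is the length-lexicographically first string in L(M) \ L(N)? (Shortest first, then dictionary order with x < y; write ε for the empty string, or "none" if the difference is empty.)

xxx

The string xxx is accepted by M but not by N.
No shorter string lies in the difference, and xxx is the lexicographically first length-3 string in L(M) \ L(N).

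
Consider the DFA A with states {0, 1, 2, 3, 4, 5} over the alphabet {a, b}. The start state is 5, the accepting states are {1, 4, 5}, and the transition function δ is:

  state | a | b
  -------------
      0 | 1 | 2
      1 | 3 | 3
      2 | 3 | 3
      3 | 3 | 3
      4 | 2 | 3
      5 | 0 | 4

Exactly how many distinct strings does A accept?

The useful subgraph on states {0, 1, 4, 5} is acyclic, so L(A) is finite; the longest accepting path visits 3 useful states, giving maximum string length 2.
Counting accepting paths from 5 by length: 1 of length 0, 1 of length 1, 1 of length 2. Total 3.

3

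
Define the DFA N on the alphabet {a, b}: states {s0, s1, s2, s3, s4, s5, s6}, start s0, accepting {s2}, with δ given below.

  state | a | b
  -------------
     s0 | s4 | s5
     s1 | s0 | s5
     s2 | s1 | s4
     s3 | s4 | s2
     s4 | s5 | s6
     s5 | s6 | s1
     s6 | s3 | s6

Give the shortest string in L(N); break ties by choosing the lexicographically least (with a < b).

A breadth-first search from s0 reaches an accepting state first via the path s0 → s4 → s6 → s3 → s2 on input abab.
No string of length < 4 is accepted (BFS exhausts all shorter strings without reaching an accepting state), and abab is the lexicographically least accepting string of length 4.

abab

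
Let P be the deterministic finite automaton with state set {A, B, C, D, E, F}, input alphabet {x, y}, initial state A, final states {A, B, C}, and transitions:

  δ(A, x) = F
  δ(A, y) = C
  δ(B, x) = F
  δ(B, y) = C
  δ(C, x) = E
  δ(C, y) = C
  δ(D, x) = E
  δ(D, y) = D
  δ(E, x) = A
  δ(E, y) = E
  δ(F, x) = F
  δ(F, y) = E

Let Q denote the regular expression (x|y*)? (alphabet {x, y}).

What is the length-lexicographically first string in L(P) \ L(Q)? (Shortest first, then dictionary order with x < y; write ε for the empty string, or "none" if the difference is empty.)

The string xyx is accepted by P but not by Q.
No shorter string lies in the difference, and xyx is the lexicographically first length-3 string in L(P) \ L(Q).

xyx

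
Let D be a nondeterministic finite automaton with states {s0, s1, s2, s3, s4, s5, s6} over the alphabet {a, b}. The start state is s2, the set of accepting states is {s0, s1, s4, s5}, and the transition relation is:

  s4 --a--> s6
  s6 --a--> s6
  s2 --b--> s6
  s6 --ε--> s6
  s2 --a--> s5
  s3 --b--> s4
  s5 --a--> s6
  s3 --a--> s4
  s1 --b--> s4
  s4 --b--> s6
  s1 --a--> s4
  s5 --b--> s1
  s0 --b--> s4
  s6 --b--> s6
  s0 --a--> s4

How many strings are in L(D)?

The useful subgraph on states {s1, s2, s4, s5} is acyclic, so L(D) is finite; the longest accepting path visits 4 useful states, giving maximum string length 3.
Counting accepting paths from s2 by length: 1 of length 1, 1 of length 2, 2 of length 3. Total 4.

4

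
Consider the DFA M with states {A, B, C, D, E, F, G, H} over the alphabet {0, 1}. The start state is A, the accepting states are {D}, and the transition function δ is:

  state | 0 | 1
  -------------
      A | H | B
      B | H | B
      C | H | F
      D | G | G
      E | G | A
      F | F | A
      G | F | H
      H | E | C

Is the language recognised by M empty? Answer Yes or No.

Yes

The states reachable from the start state are {A, B, C, E, F, G, H}.
None of the accepting states {D} is reachable, so no string is accepted and L(M) = ∅.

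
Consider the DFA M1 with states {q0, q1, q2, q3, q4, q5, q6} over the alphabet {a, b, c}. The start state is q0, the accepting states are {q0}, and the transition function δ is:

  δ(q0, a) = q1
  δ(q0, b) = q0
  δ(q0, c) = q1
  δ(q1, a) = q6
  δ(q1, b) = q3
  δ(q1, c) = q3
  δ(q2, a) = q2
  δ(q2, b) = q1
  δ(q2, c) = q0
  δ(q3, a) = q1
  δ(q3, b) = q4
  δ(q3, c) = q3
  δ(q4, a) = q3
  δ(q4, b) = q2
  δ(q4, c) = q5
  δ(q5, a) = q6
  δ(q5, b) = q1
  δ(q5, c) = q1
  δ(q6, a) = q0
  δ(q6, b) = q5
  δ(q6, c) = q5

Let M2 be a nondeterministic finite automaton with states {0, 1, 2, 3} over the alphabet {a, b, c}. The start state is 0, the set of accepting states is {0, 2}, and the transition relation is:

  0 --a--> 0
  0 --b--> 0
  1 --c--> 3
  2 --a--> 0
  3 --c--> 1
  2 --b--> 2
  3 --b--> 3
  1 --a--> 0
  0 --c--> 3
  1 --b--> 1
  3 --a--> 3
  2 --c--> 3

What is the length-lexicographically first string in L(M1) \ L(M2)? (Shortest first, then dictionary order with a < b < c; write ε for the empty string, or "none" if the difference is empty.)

The string caa is accepted by M1 but not by M2.
No shorter string lies in the difference, and caa is the lexicographically first length-3 string in L(M1) \ L(M2).

caa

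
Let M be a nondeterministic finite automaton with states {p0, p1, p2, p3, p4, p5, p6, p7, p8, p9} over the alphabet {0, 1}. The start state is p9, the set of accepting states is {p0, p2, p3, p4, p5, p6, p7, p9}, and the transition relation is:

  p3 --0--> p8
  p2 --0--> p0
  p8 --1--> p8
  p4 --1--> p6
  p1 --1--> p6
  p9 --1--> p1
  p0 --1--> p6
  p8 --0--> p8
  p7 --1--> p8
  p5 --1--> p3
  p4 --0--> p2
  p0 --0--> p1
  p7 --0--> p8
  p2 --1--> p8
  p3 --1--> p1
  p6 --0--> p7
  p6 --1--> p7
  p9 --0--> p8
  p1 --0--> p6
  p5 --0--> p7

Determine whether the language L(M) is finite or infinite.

finite

The useful states (reachable from p9 and able to reach an accepting state) are {p1, p6, p7, p9}.
Restricted to these states the transition graph has no cycle, so every accepting path has bounded length and L is finite.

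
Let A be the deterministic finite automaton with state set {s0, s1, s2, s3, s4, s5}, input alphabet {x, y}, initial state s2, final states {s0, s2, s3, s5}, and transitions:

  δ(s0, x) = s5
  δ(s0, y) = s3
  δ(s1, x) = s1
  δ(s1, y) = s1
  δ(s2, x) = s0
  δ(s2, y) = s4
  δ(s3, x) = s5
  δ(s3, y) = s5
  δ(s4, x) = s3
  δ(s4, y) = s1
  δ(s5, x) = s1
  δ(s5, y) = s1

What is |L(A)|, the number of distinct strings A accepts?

9

The useful subgraph on states {s0, s2, s3, s4, s5} is acyclic, so L(A) is finite; the longest accepting path visits 4 useful states, giving maximum string length 3.
Counting accepting paths from s2 by length: 1 of length 0, 1 of length 1, 3 of length 2, 4 of length 3. Total 9.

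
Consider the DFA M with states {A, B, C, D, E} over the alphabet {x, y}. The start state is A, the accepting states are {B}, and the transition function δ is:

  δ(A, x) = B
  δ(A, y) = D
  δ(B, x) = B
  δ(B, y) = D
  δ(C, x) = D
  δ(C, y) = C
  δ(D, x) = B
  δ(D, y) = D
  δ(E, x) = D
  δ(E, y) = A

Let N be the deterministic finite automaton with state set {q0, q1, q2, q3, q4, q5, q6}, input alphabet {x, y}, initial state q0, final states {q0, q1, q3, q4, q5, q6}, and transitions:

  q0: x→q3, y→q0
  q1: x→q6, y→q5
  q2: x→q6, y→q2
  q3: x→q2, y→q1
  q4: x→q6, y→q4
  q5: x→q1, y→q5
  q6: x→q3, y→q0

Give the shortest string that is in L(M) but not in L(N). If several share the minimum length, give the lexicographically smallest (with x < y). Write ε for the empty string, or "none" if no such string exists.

The string xx is accepted by M but not by N.
No shorter string lies in the difference, and xx is the lexicographically first length-2 string in L(M) \ L(N).

xx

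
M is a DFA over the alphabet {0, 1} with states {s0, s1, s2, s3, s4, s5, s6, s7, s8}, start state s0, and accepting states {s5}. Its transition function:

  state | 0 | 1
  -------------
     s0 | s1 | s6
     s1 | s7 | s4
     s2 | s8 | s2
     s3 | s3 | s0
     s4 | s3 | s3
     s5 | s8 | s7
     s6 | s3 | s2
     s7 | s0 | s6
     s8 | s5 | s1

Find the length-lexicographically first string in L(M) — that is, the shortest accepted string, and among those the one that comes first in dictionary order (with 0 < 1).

1100

A breadth-first search from s0 reaches an accepting state first via the path s0 → s6 → s2 → s8 → s5 on input 1100.
No string of length < 4 is accepted (BFS exhausts all shorter strings without reaching an accepting state), and 1100 is the lexicographically least accepting string of length 4.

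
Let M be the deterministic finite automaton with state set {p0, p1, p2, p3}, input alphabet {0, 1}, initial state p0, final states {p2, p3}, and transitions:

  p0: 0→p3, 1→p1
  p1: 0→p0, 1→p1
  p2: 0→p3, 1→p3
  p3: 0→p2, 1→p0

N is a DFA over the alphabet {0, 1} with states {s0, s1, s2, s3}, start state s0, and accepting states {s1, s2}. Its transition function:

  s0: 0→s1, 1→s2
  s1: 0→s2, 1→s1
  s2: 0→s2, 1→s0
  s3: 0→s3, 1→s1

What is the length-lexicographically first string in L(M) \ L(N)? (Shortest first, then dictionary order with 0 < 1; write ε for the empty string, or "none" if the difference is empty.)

The string 001 is accepted by M but not by N.
No shorter string lies in the difference, and 001 is the lexicographically first length-3 string in L(M) \ L(N).

001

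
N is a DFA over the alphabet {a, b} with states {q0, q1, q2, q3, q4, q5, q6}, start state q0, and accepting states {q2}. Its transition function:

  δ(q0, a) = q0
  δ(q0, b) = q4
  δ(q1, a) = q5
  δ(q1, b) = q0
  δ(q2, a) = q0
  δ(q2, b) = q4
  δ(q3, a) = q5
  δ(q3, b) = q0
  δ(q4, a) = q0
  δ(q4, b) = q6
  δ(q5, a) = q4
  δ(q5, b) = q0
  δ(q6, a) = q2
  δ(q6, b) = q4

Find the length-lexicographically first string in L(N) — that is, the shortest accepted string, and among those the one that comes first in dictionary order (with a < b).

bba

A breadth-first search from q0 reaches an accepting state first via the path q0 → q4 → q6 → q2 on input bba.
No string of length < 3 is accepted (BFS exhausts all shorter strings without reaching an accepting state), and bba is the lexicographically least accepting string of length 3.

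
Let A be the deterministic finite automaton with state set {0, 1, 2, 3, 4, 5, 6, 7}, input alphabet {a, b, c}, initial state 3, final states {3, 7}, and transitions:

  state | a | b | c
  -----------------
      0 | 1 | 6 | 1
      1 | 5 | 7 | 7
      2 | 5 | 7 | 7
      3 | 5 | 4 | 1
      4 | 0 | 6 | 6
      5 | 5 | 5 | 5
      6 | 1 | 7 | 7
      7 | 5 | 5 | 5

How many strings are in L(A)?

19

The useful subgraph on states {0, 1, 3, 4, 6, 7} is acyclic, so L(A) is finite; the longest accepting path visits 6 useful states, giving maximum string length 5.
Counting accepting paths from 3 by length: 1 of length 0, 2 of length 2, 4 of length 3, 10 of length 4, 2 of length 5. Total 19.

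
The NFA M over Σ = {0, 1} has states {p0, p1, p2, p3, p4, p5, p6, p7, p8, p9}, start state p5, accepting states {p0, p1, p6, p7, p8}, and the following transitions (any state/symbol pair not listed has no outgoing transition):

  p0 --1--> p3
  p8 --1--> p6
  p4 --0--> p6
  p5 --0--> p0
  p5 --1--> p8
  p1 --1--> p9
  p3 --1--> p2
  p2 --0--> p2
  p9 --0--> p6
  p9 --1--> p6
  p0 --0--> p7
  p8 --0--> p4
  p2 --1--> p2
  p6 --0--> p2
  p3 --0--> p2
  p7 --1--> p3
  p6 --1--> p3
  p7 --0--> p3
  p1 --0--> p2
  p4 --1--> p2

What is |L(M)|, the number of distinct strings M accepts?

The useful subgraph on states {p0, p4, p5, p6, p7, p8} is acyclic, so L(M) is finite; the longest accepting path visits 4 useful states, giving maximum string length 3.
Counting accepting paths from p5 by length: 2 of length 1, 2 of length 2, 1 of length 3. Total 5.

5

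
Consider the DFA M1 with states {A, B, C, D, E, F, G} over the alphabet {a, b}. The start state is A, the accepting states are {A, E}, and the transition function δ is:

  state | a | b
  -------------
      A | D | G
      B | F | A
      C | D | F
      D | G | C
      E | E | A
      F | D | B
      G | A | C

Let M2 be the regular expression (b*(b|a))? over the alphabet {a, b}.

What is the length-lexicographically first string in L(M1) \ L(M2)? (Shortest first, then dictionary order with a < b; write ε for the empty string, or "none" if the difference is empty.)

The string aaa is accepted by M1 but not by M2.
No shorter string lies in the difference, and aaa is the lexicographically first length-3 string in L(M1) \ L(M2).

aaa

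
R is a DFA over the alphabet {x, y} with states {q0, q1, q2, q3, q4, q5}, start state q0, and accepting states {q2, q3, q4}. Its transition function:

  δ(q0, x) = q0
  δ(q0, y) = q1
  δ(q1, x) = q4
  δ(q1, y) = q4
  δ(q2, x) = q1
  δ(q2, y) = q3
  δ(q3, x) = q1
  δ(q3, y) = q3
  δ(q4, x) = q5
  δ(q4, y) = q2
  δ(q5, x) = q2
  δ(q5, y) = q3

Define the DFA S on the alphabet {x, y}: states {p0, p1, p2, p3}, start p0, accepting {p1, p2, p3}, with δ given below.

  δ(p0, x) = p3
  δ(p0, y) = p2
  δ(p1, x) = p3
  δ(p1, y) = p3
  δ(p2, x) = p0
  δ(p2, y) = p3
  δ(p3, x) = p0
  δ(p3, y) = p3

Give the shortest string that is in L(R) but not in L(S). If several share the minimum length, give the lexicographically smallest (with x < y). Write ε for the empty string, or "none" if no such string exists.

yx

The string yx is accepted by R but not by S.
No shorter string lies in the difference, and yx is the lexicographically first length-2 string in L(R) \ L(S).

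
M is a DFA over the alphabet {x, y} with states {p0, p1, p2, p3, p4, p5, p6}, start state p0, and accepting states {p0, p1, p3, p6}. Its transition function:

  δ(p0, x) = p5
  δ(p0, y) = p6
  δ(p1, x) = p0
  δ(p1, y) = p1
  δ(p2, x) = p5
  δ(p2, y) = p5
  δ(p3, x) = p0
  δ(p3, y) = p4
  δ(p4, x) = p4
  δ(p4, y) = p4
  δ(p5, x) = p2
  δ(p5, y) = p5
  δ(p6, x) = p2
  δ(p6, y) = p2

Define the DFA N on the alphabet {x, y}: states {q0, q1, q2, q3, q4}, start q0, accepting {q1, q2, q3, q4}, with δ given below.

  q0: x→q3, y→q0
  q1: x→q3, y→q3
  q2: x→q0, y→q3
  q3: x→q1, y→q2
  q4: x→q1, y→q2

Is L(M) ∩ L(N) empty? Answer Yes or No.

Yes

Exploring the product automaton M × N from the start pair (p0, q0), following both machines on each input symbol, reaches 9 state pairs: (p0, q0), (p5, q3), (p6, q0), (p2, q1), (p5, q2), (p2, q3), (p2, q0), (p5, q1), (p5, q0).
M accepts in {p0, p1, p3, p6} and N accepts in {q1, q2, q3, q4}; no reachable pair has both components accepting, so no string drives both machines to acceptance simultaneously and L(M) ∩ L(N) = ∅.
So no string is accepted by both, and the intersection is empty.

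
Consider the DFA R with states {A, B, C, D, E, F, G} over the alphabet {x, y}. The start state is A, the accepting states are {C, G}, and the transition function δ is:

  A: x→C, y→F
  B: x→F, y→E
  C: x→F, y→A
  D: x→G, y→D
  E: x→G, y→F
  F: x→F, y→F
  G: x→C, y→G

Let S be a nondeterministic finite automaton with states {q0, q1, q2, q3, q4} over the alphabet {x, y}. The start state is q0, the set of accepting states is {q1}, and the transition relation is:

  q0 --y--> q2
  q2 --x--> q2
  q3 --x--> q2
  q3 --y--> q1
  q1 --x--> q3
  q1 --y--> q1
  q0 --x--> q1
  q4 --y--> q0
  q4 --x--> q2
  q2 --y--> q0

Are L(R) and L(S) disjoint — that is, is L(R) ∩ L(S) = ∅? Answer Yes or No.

No

The string x is accepted by both R and S.
Hence L(R) ∩ L(S) ≠ ∅.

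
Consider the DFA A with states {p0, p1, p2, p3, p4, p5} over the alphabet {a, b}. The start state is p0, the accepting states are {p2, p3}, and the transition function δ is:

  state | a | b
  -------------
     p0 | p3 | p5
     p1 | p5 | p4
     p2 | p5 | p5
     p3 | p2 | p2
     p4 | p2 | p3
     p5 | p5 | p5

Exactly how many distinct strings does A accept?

3

The useful subgraph on states {p0, p2, p3} is acyclic, so L(A) is finite; the longest accepting path visits 3 useful states, giving maximum string length 2.
Counting accepting paths from p0 by length: 1 of length 1, 2 of length 2. Total 3.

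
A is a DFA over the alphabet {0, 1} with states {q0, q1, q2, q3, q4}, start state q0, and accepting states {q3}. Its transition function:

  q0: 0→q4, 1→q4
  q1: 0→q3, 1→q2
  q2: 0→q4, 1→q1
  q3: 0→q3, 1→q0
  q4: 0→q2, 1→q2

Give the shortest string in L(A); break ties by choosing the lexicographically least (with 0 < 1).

A breadth-first search from q0 reaches an accepting state first via the path q0 → q4 → q2 → q1 → q3 on input 0010.
No string of length < 4 is accepted (BFS exhausts all shorter strings without reaching an accepting state), and 0010 is the lexicographically least accepting string of length 4.

0010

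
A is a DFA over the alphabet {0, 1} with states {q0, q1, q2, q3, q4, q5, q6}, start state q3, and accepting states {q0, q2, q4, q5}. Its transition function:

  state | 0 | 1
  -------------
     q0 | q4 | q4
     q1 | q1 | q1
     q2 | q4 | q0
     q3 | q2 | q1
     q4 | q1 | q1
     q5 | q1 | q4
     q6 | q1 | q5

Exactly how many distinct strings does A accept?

The useful subgraph on states {q0, q2, q3, q4} is acyclic, so L(A) is finite; the longest accepting path visits 4 useful states, giving maximum string length 3.
Counting accepting paths from q3 by length: 1 of length 1, 2 of length 2, 2 of length 3. Total 5.

5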